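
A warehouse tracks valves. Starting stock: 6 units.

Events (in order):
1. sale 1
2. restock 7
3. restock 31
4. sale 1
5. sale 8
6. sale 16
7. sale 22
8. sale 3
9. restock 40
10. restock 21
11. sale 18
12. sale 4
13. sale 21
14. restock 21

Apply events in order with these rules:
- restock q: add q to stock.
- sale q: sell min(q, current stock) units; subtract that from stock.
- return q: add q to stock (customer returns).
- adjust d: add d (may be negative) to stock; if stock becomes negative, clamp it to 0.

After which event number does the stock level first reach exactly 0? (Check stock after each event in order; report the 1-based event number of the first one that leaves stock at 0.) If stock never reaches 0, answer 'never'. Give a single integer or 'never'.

Processing events:
Start: stock = 6
  Event 1 (sale 1): sell min(1,6)=1. stock: 6 - 1 = 5. total_sold = 1
  Event 2 (restock 7): 5 + 7 = 12
  Event 3 (restock 31): 12 + 31 = 43
  Event 4 (sale 1): sell min(1,43)=1. stock: 43 - 1 = 42. total_sold = 2
  Event 5 (sale 8): sell min(8,42)=8. stock: 42 - 8 = 34. total_sold = 10
  Event 6 (sale 16): sell min(16,34)=16. stock: 34 - 16 = 18. total_sold = 26
  Event 7 (sale 22): sell min(22,18)=18. stock: 18 - 18 = 0. total_sold = 44
  Event 8 (sale 3): sell min(3,0)=0. stock: 0 - 0 = 0. total_sold = 44
  Event 9 (restock 40): 0 + 40 = 40
  Event 10 (restock 21): 40 + 21 = 61
  Event 11 (sale 18): sell min(18,61)=18. stock: 61 - 18 = 43. total_sold = 62
  Event 12 (sale 4): sell min(4,43)=4. stock: 43 - 4 = 39. total_sold = 66
  Event 13 (sale 21): sell min(21,39)=21. stock: 39 - 21 = 18. total_sold = 87
  Event 14 (restock 21): 18 + 21 = 39
Final: stock = 39, total_sold = 87

First zero at event 7.

Answer: 7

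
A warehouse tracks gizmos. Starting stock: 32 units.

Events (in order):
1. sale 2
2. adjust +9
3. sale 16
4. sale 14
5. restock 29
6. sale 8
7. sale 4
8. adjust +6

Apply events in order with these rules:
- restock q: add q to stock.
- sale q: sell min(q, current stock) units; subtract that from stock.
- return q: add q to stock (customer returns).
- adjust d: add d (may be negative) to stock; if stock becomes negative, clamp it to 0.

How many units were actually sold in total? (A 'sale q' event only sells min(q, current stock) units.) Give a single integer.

Answer: 44

Derivation:
Processing events:
Start: stock = 32
  Event 1 (sale 2): sell min(2,32)=2. stock: 32 - 2 = 30. total_sold = 2
  Event 2 (adjust +9): 30 + 9 = 39
  Event 3 (sale 16): sell min(16,39)=16. stock: 39 - 16 = 23. total_sold = 18
  Event 4 (sale 14): sell min(14,23)=14. stock: 23 - 14 = 9. total_sold = 32
  Event 5 (restock 29): 9 + 29 = 38
  Event 6 (sale 8): sell min(8,38)=8. stock: 38 - 8 = 30. total_sold = 40
  Event 7 (sale 4): sell min(4,30)=4. stock: 30 - 4 = 26. total_sold = 44
  Event 8 (adjust +6): 26 + 6 = 32
Final: stock = 32, total_sold = 44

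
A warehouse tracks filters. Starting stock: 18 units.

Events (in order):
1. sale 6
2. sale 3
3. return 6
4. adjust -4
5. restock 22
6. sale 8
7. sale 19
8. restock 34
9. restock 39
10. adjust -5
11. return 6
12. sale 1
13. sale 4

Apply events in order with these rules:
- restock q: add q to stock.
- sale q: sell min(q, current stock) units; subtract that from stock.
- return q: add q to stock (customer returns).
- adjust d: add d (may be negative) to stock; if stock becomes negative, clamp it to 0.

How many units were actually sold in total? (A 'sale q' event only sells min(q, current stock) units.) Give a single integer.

Answer: 41

Derivation:
Processing events:
Start: stock = 18
  Event 1 (sale 6): sell min(6,18)=6. stock: 18 - 6 = 12. total_sold = 6
  Event 2 (sale 3): sell min(3,12)=3. stock: 12 - 3 = 9. total_sold = 9
  Event 3 (return 6): 9 + 6 = 15
  Event 4 (adjust -4): 15 + -4 = 11
  Event 5 (restock 22): 11 + 22 = 33
  Event 6 (sale 8): sell min(8,33)=8. stock: 33 - 8 = 25. total_sold = 17
  Event 7 (sale 19): sell min(19,25)=19. stock: 25 - 19 = 6. total_sold = 36
  Event 8 (restock 34): 6 + 34 = 40
  Event 9 (restock 39): 40 + 39 = 79
  Event 10 (adjust -5): 79 + -5 = 74
  Event 11 (return 6): 74 + 6 = 80
  Event 12 (sale 1): sell min(1,80)=1. stock: 80 - 1 = 79. total_sold = 37
  Event 13 (sale 4): sell min(4,79)=4. stock: 79 - 4 = 75. total_sold = 41
Final: stock = 75, total_sold = 41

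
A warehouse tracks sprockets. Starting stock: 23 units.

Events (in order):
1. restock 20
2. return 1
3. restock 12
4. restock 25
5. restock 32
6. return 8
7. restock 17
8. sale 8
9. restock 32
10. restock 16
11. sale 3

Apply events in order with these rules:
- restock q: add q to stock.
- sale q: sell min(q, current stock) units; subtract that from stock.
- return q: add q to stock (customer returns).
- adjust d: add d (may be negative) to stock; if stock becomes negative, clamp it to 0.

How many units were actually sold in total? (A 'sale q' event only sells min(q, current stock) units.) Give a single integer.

Answer: 11

Derivation:
Processing events:
Start: stock = 23
  Event 1 (restock 20): 23 + 20 = 43
  Event 2 (return 1): 43 + 1 = 44
  Event 3 (restock 12): 44 + 12 = 56
  Event 4 (restock 25): 56 + 25 = 81
  Event 5 (restock 32): 81 + 32 = 113
  Event 6 (return 8): 113 + 8 = 121
  Event 7 (restock 17): 121 + 17 = 138
  Event 8 (sale 8): sell min(8,138)=8. stock: 138 - 8 = 130. total_sold = 8
  Event 9 (restock 32): 130 + 32 = 162
  Event 10 (restock 16): 162 + 16 = 178
  Event 11 (sale 3): sell min(3,178)=3. stock: 178 - 3 = 175. total_sold = 11
Final: stock = 175, total_sold = 11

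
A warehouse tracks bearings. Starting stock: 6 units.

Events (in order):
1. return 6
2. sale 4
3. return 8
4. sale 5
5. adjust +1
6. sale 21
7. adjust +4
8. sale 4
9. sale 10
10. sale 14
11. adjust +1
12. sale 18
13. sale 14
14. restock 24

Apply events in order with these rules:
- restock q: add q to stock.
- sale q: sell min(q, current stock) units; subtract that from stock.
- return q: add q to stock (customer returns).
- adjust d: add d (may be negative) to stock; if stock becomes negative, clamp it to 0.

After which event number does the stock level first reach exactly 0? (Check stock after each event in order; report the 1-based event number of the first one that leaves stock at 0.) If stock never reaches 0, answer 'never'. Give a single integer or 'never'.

Processing events:
Start: stock = 6
  Event 1 (return 6): 6 + 6 = 12
  Event 2 (sale 4): sell min(4,12)=4. stock: 12 - 4 = 8. total_sold = 4
  Event 3 (return 8): 8 + 8 = 16
  Event 4 (sale 5): sell min(5,16)=5. stock: 16 - 5 = 11. total_sold = 9
  Event 5 (adjust +1): 11 + 1 = 12
  Event 6 (sale 21): sell min(21,12)=12. stock: 12 - 12 = 0. total_sold = 21
  Event 7 (adjust +4): 0 + 4 = 4
  Event 8 (sale 4): sell min(4,4)=4. stock: 4 - 4 = 0. total_sold = 25
  Event 9 (sale 10): sell min(10,0)=0. stock: 0 - 0 = 0. total_sold = 25
  Event 10 (sale 14): sell min(14,0)=0. stock: 0 - 0 = 0. total_sold = 25
  Event 11 (adjust +1): 0 + 1 = 1
  Event 12 (sale 18): sell min(18,1)=1. stock: 1 - 1 = 0. total_sold = 26
  Event 13 (sale 14): sell min(14,0)=0. stock: 0 - 0 = 0. total_sold = 26
  Event 14 (restock 24): 0 + 24 = 24
Final: stock = 24, total_sold = 26

First zero at event 6.

Answer: 6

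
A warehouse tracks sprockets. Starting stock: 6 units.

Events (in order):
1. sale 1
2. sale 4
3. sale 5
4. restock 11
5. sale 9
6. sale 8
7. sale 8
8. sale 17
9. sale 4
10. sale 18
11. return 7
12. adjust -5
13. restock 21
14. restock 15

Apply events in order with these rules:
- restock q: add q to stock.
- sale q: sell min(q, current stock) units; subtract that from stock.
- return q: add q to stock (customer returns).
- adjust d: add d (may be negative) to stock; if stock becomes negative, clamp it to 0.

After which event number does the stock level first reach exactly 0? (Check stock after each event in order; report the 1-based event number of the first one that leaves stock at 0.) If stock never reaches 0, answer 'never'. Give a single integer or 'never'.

Processing events:
Start: stock = 6
  Event 1 (sale 1): sell min(1,6)=1. stock: 6 - 1 = 5. total_sold = 1
  Event 2 (sale 4): sell min(4,5)=4. stock: 5 - 4 = 1. total_sold = 5
  Event 3 (sale 5): sell min(5,1)=1. stock: 1 - 1 = 0. total_sold = 6
  Event 4 (restock 11): 0 + 11 = 11
  Event 5 (sale 9): sell min(9,11)=9. stock: 11 - 9 = 2. total_sold = 15
  Event 6 (sale 8): sell min(8,2)=2. stock: 2 - 2 = 0. total_sold = 17
  Event 7 (sale 8): sell min(8,0)=0. stock: 0 - 0 = 0. total_sold = 17
  Event 8 (sale 17): sell min(17,0)=0. stock: 0 - 0 = 0. total_sold = 17
  Event 9 (sale 4): sell min(4,0)=0. stock: 0 - 0 = 0. total_sold = 17
  Event 10 (sale 18): sell min(18,0)=0. stock: 0 - 0 = 0. total_sold = 17
  Event 11 (return 7): 0 + 7 = 7
  Event 12 (adjust -5): 7 + -5 = 2
  Event 13 (restock 21): 2 + 21 = 23
  Event 14 (restock 15): 23 + 15 = 38
Final: stock = 38, total_sold = 17

First zero at event 3.

Answer: 3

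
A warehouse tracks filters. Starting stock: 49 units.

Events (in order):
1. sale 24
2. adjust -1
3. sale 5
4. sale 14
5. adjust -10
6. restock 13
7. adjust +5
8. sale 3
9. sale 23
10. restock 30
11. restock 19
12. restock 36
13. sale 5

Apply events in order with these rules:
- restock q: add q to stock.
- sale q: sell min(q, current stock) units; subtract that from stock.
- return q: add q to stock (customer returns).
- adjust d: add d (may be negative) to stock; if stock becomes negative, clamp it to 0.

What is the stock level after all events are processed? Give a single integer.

Answer: 80

Derivation:
Processing events:
Start: stock = 49
  Event 1 (sale 24): sell min(24,49)=24. stock: 49 - 24 = 25. total_sold = 24
  Event 2 (adjust -1): 25 + -1 = 24
  Event 3 (sale 5): sell min(5,24)=5. stock: 24 - 5 = 19. total_sold = 29
  Event 4 (sale 14): sell min(14,19)=14. stock: 19 - 14 = 5. total_sold = 43
  Event 5 (adjust -10): 5 + -10 = 0 (clamped to 0)
  Event 6 (restock 13): 0 + 13 = 13
  Event 7 (adjust +5): 13 + 5 = 18
  Event 8 (sale 3): sell min(3,18)=3. stock: 18 - 3 = 15. total_sold = 46
  Event 9 (sale 23): sell min(23,15)=15. stock: 15 - 15 = 0. total_sold = 61
  Event 10 (restock 30): 0 + 30 = 30
  Event 11 (restock 19): 30 + 19 = 49
  Event 12 (restock 36): 49 + 36 = 85
  Event 13 (sale 5): sell min(5,85)=5. stock: 85 - 5 = 80. total_sold = 66
Final: stock = 80, total_sold = 66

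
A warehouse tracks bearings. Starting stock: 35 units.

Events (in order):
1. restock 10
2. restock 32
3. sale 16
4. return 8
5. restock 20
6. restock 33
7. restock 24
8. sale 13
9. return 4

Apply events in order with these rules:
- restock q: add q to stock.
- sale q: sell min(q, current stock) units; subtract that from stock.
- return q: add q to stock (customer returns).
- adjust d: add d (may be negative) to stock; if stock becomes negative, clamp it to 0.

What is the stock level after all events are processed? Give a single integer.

Answer: 137

Derivation:
Processing events:
Start: stock = 35
  Event 1 (restock 10): 35 + 10 = 45
  Event 2 (restock 32): 45 + 32 = 77
  Event 3 (sale 16): sell min(16,77)=16. stock: 77 - 16 = 61. total_sold = 16
  Event 4 (return 8): 61 + 8 = 69
  Event 5 (restock 20): 69 + 20 = 89
  Event 6 (restock 33): 89 + 33 = 122
  Event 7 (restock 24): 122 + 24 = 146
  Event 8 (sale 13): sell min(13,146)=13. stock: 146 - 13 = 133. total_sold = 29
  Event 9 (return 4): 133 + 4 = 137
Final: stock = 137, total_sold = 29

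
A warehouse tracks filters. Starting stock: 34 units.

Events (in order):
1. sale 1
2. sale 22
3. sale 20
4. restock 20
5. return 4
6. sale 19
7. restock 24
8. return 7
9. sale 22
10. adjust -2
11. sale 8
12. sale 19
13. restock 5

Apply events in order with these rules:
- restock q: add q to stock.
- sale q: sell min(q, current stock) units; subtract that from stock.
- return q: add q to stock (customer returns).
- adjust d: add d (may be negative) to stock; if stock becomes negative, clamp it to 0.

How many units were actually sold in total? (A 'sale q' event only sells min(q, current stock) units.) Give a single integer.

Processing events:
Start: stock = 34
  Event 1 (sale 1): sell min(1,34)=1. stock: 34 - 1 = 33. total_sold = 1
  Event 2 (sale 22): sell min(22,33)=22. stock: 33 - 22 = 11. total_sold = 23
  Event 3 (sale 20): sell min(20,11)=11. stock: 11 - 11 = 0. total_sold = 34
  Event 4 (restock 20): 0 + 20 = 20
  Event 5 (return 4): 20 + 4 = 24
  Event 6 (sale 19): sell min(19,24)=19. stock: 24 - 19 = 5. total_sold = 53
  Event 7 (restock 24): 5 + 24 = 29
  Event 8 (return 7): 29 + 7 = 36
  Event 9 (sale 22): sell min(22,36)=22. stock: 36 - 22 = 14. total_sold = 75
  Event 10 (adjust -2): 14 + -2 = 12
  Event 11 (sale 8): sell min(8,12)=8. stock: 12 - 8 = 4. total_sold = 83
  Event 12 (sale 19): sell min(19,4)=4. stock: 4 - 4 = 0. total_sold = 87
  Event 13 (restock 5): 0 + 5 = 5
Final: stock = 5, total_sold = 87

Answer: 87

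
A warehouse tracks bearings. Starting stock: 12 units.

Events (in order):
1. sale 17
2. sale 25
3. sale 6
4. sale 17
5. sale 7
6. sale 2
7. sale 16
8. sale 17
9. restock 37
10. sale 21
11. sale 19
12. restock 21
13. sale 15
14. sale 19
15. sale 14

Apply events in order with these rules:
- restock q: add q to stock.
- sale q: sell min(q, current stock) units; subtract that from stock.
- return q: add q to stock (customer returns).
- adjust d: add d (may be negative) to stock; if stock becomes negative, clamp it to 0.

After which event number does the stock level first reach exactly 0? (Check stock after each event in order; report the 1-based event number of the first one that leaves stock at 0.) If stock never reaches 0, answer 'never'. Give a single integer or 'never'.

Answer: 1

Derivation:
Processing events:
Start: stock = 12
  Event 1 (sale 17): sell min(17,12)=12. stock: 12 - 12 = 0. total_sold = 12
  Event 2 (sale 25): sell min(25,0)=0. stock: 0 - 0 = 0. total_sold = 12
  Event 3 (sale 6): sell min(6,0)=0. stock: 0 - 0 = 0. total_sold = 12
  Event 4 (sale 17): sell min(17,0)=0. stock: 0 - 0 = 0. total_sold = 12
  Event 5 (sale 7): sell min(7,0)=0. stock: 0 - 0 = 0. total_sold = 12
  Event 6 (sale 2): sell min(2,0)=0. stock: 0 - 0 = 0. total_sold = 12
  Event 7 (sale 16): sell min(16,0)=0. stock: 0 - 0 = 0. total_sold = 12
  Event 8 (sale 17): sell min(17,0)=0. stock: 0 - 0 = 0. total_sold = 12
  Event 9 (restock 37): 0 + 37 = 37
  Event 10 (sale 21): sell min(21,37)=21. stock: 37 - 21 = 16. total_sold = 33
  Event 11 (sale 19): sell min(19,16)=16. stock: 16 - 16 = 0. total_sold = 49
  Event 12 (restock 21): 0 + 21 = 21
  Event 13 (sale 15): sell min(15,21)=15. stock: 21 - 15 = 6. total_sold = 64
  Event 14 (sale 19): sell min(19,6)=6. stock: 6 - 6 = 0. total_sold = 70
  Event 15 (sale 14): sell min(14,0)=0. stock: 0 - 0 = 0. total_sold = 70
Final: stock = 0, total_sold = 70

First zero at event 1.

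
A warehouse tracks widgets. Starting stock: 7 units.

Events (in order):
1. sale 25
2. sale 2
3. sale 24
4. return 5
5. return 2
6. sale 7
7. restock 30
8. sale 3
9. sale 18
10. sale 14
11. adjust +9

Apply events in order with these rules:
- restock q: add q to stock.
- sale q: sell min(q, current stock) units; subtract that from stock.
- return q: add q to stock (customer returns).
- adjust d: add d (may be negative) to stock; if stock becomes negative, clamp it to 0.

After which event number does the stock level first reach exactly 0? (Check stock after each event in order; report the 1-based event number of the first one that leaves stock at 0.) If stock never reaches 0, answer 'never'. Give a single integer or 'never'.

Processing events:
Start: stock = 7
  Event 1 (sale 25): sell min(25,7)=7. stock: 7 - 7 = 0. total_sold = 7
  Event 2 (sale 2): sell min(2,0)=0. stock: 0 - 0 = 0. total_sold = 7
  Event 3 (sale 24): sell min(24,0)=0. stock: 0 - 0 = 0. total_sold = 7
  Event 4 (return 5): 0 + 5 = 5
  Event 5 (return 2): 5 + 2 = 7
  Event 6 (sale 7): sell min(7,7)=7. stock: 7 - 7 = 0. total_sold = 14
  Event 7 (restock 30): 0 + 30 = 30
  Event 8 (sale 3): sell min(3,30)=3. stock: 30 - 3 = 27. total_sold = 17
  Event 9 (sale 18): sell min(18,27)=18. stock: 27 - 18 = 9. total_sold = 35
  Event 10 (sale 14): sell min(14,9)=9. stock: 9 - 9 = 0. total_sold = 44
  Event 11 (adjust +9): 0 + 9 = 9
Final: stock = 9, total_sold = 44

First zero at event 1.

Answer: 1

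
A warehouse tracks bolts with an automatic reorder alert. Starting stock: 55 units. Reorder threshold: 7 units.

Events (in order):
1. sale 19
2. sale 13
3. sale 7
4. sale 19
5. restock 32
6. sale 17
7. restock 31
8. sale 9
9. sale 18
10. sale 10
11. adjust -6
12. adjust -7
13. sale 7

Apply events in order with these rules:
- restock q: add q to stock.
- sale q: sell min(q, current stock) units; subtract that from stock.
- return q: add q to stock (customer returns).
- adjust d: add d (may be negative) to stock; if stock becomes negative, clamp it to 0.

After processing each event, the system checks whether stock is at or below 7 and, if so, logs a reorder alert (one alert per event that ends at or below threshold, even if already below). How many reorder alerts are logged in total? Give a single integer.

Processing events:
Start: stock = 55
  Event 1 (sale 19): sell min(19,55)=19. stock: 55 - 19 = 36. total_sold = 19
  Event 2 (sale 13): sell min(13,36)=13. stock: 36 - 13 = 23. total_sold = 32
  Event 3 (sale 7): sell min(7,23)=7. stock: 23 - 7 = 16. total_sold = 39
  Event 4 (sale 19): sell min(19,16)=16. stock: 16 - 16 = 0. total_sold = 55
  Event 5 (restock 32): 0 + 32 = 32
  Event 6 (sale 17): sell min(17,32)=17. stock: 32 - 17 = 15. total_sold = 72
  Event 7 (restock 31): 15 + 31 = 46
  Event 8 (sale 9): sell min(9,46)=9. stock: 46 - 9 = 37. total_sold = 81
  Event 9 (sale 18): sell min(18,37)=18. stock: 37 - 18 = 19. total_sold = 99
  Event 10 (sale 10): sell min(10,19)=10. stock: 19 - 10 = 9. total_sold = 109
  Event 11 (adjust -6): 9 + -6 = 3
  Event 12 (adjust -7): 3 + -7 = 0 (clamped to 0)
  Event 13 (sale 7): sell min(7,0)=0. stock: 0 - 0 = 0. total_sold = 109
Final: stock = 0, total_sold = 109

Checking against threshold 7:
  After event 1: stock=36 > 7
  After event 2: stock=23 > 7
  After event 3: stock=16 > 7
  After event 4: stock=0 <= 7 -> ALERT
  After event 5: stock=32 > 7
  After event 6: stock=15 > 7
  After event 7: stock=46 > 7
  After event 8: stock=37 > 7
  After event 9: stock=19 > 7
  After event 10: stock=9 > 7
  After event 11: stock=3 <= 7 -> ALERT
  After event 12: stock=0 <= 7 -> ALERT
  After event 13: stock=0 <= 7 -> ALERT
Alert events: [4, 11, 12, 13]. Count = 4

Answer: 4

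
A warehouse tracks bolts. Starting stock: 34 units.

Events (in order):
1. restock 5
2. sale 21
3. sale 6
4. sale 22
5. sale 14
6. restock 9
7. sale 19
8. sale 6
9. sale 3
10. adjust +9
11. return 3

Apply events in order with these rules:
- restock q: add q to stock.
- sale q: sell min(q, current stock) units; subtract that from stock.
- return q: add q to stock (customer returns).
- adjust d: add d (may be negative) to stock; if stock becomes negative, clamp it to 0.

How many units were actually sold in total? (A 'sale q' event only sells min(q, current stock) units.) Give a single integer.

Processing events:
Start: stock = 34
  Event 1 (restock 5): 34 + 5 = 39
  Event 2 (sale 21): sell min(21,39)=21. stock: 39 - 21 = 18. total_sold = 21
  Event 3 (sale 6): sell min(6,18)=6. stock: 18 - 6 = 12. total_sold = 27
  Event 4 (sale 22): sell min(22,12)=12. stock: 12 - 12 = 0. total_sold = 39
  Event 5 (sale 14): sell min(14,0)=0. stock: 0 - 0 = 0. total_sold = 39
  Event 6 (restock 9): 0 + 9 = 9
  Event 7 (sale 19): sell min(19,9)=9. stock: 9 - 9 = 0. total_sold = 48
  Event 8 (sale 6): sell min(6,0)=0. stock: 0 - 0 = 0. total_sold = 48
  Event 9 (sale 3): sell min(3,0)=0. stock: 0 - 0 = 0. total_sold = 48
  Event 10 (adjust +9): 0 + 9 = 9
  Event 11 (return 3): 9 + 3 = 12
Final: stock = 12, total_sold = 48

Answer: 48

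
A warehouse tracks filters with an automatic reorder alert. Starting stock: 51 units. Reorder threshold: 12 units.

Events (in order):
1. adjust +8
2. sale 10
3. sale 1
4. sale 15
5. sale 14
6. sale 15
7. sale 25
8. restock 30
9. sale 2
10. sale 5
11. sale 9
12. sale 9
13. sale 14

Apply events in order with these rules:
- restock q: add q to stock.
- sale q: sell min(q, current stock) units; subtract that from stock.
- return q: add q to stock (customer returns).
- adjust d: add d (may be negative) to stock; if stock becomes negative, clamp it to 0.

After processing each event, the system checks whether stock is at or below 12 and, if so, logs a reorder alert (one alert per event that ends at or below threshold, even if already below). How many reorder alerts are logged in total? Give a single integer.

Processing events:
Start: stock = 51
  Event 1 (adjust +8): 51 + 8 = 59
  Event 2 (sale 10): sell min(10,59)=10. stock: 59 - 10 = 49. total_sold = 10
  Event 3 (sale 1): sell min(1,49)=1. stock: 49 - 1 = 48. total_sold = 11
  Event 4 (sale 15): sell min(15,48)=15. stock: 48 - 15 = 33. total_sold = 26
  Event 5 (sale 14): sell min(14,33)=14. stock: 33 - 14 = 19. total_sold = 40
  Event 6 (sale 15): sell min(15,19)=15. stock: 19 - 15 = 4. total_sold = 55
  Event 7 (sale 25): sell min(25,4)=4. stock: 4 - 4 = 0. total_sold = 59
  Event 8 (restock 30): 0 + 30 = 30
  Event 9 (sale 2): sell min(2,30)=2. stock: 30 - 2 = 28. total_sold = 61
  Event 10 (sale 5): sell min(5,28)=5. stock: 28 - 5 = 23. total_sold = 66
  Event 11 (sale 9): sell min(9,23)=9. stock: 23 - 9 = 14. total_sold = 75
  Event 12 (sale 9): sell min(9,14)=9. stock: 14 - 9 = 5. total_sold = 84
  Event 13 (sale 14): sell min(14,5)=5. stock: 5 - 5 = 0. total_sold = 89
Final: stock = 0, total_sold = 89

Checking against threshold 12:
  After event 1: stock=59 > 12
  After event 2: stock=49 > 12
  After event 3: stock=48 > 12
  After event 4: stock=33 > 12
  After event 5: stock=19 > 12
  After event 6: stock=4 <= 12 -> ALERT
  After event 7: stock=0 <= 12 -> ALERT
  After event 8: stock=30 > 12
  After event 9: stock=28 > 12
  After event 10: stock=23 > 12
  After event 11: stock=14 > 12
  After event 12: stock=5 <= 12 -> ALERT
  After event 13: stock=0 <= 12 -> ALERT
Alert events: [6, 7, 12, 13]. Count = 4

Answer: 4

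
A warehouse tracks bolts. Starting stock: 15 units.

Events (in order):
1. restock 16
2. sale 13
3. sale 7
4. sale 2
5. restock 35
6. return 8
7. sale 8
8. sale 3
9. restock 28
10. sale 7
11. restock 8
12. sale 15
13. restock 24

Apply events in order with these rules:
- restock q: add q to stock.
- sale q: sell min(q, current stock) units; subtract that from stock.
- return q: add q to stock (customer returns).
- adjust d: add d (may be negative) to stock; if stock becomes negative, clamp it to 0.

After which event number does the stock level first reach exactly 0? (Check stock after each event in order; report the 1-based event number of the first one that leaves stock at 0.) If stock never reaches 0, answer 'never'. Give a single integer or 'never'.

Processing events:
Start: stock = 15
  Event 1 (restock 16): 15 + 16 = 31
  Event 2 (sale 13): sell min(13,31)=13. stock: 31 - 13 = 18. total_sold = 13
  Event 3 (sale 7): sell min(7,18)=7. stock: 18 - 7 = 11. total_sold = 20
  Event 4 (sale 2): sell min(2,11)=2. stock: 11 - 2 = 9. total_sold = 22
  Event 5 (restock 35): 9 + 35 = 44
  Event 6 (return 8): 44 + 8 = 52
  Event 7 (sale 8): sell min(8,52)=8. stock: 52 - 8 = 44. total_sold = 30
  Event 8 (sale 3): sell min(3,44)=3. stock: 44 - 3 = 41. total_sold = 33
  Event 9 (restock 28): 41 + 28 = 69
  Event 10 (sale 7): sell min(7,69)=7. stock: 69 - 7 = 62. total_sold = 40
  Event 11 (restock 8): 62 + 8 = 70
  Event 12 (sale 15): sell min(15,70)=15. stock: 70 - 15 = 55. total_sold = 55
  Event 13 (restock 24): 55 + 24 = 79
Final: stock = 79, total_sold = 55

Stock never reaches 0.

Answer: never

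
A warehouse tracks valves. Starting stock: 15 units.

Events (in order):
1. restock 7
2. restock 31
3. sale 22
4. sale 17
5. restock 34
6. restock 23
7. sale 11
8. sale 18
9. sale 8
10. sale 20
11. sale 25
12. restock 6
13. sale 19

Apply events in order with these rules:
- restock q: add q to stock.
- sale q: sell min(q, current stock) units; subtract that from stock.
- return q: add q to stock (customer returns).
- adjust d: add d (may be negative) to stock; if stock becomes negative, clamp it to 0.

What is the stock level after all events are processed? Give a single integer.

Processing events:
Start: stock = 15
  Event 1 (restock 7): 15 + 7 = 22
  Event 2 (restock 31): 22 + 31 = 53
  Event 3 (sale 22): sell min(22,53)=22. stock: 53 - 22 = 31. total_sold = 22
  Event 4 (sale 17): sell min(17,31)=17. stock: 31 - 17 = 14. total_sold = 39
  Event 5 (restock 34): 14 + 34 = 48
  Event 6 (restock 23): 48 + 23 = 71
  Event 7 (sale 11): sell min(11,71)=11. stock: 71 - 11 = 60. total_sold = 50
  Event 8 (sale 18): sell min(18,60)=18. stock: 60 - 18 = 42. total_sold = 68
  Event 9 (sale 8): sell min(8,42)=8. stock: 42 - 8 = 34. total_sold = 76
  Event 10 (sale 20): sell min(20,34)=20. stock: 34 - 20 = 14. total_sold = 96
  Event 11 (sale 25): sell min(25,14)=14. stock: 14 - 14 = 0. total_sold = 110
  Event 12 (restock 6): 0 + 6 = 6
  Event 13 (sale 19): sell min(19,6)=6. stock: 6 - 6 = 0. total_sold = 116
Final: stock = 0, total_sold = 116

Answer: 0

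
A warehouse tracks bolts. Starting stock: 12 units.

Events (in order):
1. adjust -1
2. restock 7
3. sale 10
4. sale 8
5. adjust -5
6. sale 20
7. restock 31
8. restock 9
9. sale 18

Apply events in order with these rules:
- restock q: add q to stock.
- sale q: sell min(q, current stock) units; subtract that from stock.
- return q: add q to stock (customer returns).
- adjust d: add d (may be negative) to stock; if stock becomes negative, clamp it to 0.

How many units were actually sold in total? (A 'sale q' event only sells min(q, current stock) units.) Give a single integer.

Processing events:
Start: stock = 12
  Event 1 (adjust -1): 12 + -1 = 11
  Event 2 (restock 7): 11 + 7 = 18
  Event 3 (sale 10): sell min(10,18)=10. stock: 18 - 10 = 8. total_sold = 10
  Event 4 (sale 8): sell min(8,8)=8. stock: 8 - 8 = 0. total_sold = 18
  Event 5 (adjust -5): 0 + -5 = 0 (clamped to 0)
  Event 6 (sale 20): sell min(20,0)=0. stock: 0 - 0 = 0. total_sold = 18
  Event 7 (restock 31): 0 + 31 = 31
  Event 8 (restock 9): 31 + 9 = 40
  Event 9 (sale 18): sell min(18,40)=18. stock: 40 - 18 = 22. total_sold = 36
Final: stock = 22, total_sold = 36

Answer: 36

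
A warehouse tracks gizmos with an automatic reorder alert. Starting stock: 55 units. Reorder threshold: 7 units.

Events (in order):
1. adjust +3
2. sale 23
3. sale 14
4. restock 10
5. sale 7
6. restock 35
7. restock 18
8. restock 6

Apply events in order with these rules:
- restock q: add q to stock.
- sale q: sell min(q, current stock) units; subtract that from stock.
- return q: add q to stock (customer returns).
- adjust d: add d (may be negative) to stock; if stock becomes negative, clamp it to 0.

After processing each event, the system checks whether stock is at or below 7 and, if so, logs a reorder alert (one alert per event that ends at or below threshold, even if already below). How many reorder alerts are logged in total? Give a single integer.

Answer: 0

Derivation:
Processing events:
Start: stock = 55
  Event 1 (adjust +3): 55 + 3 = 58
  Event 2 (sale 23): sell min(23,58)=23. stock: 58 - 23 = 35. total_sold = 23
  Event 3 (sale 14): sell min(14,35)=14. stock: 35 - 14 = 21. total_sold = 37
  Event 4 (restock 10): 21 + 10 = 31
  Event 5 (sale 7): sell min(7,31)=7. stock: 31 - 7 = 24. total_sold = 44
  Event 6 (restock 35): 24 + 35 = 59
  Event 7 (restock 18): 59 + 18 = 77
  Event 8 (restock 6): 77 + 6 = 83
Final: stock = 83, total_sold = 44

Checking against threshold 7:
  After event 1: stock=58 > 7
  After event 2: stock=35 > 7
  After event 3: stock=21 > 7
  After event 4: stock=31 > 7
  After event 5: stock=24 > 7
  After event 6: stock=59 > 7
  After event 7: stock=77 > 7
  After event 8: stock=83 > 7
Alert events: []. Count = 0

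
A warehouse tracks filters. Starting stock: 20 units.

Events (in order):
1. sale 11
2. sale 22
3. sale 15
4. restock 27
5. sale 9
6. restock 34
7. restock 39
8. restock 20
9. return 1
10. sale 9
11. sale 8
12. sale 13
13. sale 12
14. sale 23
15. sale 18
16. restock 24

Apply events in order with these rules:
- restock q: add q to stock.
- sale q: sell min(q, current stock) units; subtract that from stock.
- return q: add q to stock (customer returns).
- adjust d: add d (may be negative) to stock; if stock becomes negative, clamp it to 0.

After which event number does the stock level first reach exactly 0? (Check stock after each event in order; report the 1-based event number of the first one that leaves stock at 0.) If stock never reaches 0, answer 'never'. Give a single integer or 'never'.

Answer: 2

Derivation:
Processing events:
Start: stock = 20
  Event 1 (sale 11): sell min(11,20)=11. stock: 20 - 11 = 9. total_sold = 11
  Event 2 (sale 22): sell min(22,9)=9. stock: 9 - 9 = 0. total_sold = 20
  Event 3 (sale 15): sell min(15,0)=0. stock: 0 - 0 = 0. total_sold = 20
  Event 4 (restock 27): 0 + 27 = 27
  Event 5 (sale 9): sell min(9,27)=9. stock: 27 - 9 = 18. total_sold = 29
  Event 6 (restock 34): 18 + 34 = 52
  Event 7 (restock 39): 52 + 39 = 91
  Event 8 (restock 20): 91 + 20 = 111
  Event 9 (return 1): 111 + 1 = 112
  Event 10 (sale 9): sell min(9,112)=9. stock: 112 - 9 = 103. total_sold = 38
  Event 11 (sale 8): sell min(8,103)=8. stock: 103 - 8 = 95. total_sold = 46
  Event 12 (sale 13): sell min(13,95)=13. stock: 95 - 13 = 82. total_sold = 59
  Event 13 (sale 12): sell min(12,82)=12. stock: 82 - 12 = 70. total_sold = 71
  Event 14 (sale 23): sell min(23,70)=23. stock: 70 - 23 = 47. total_sold = 94
  Event 15 (sale 18): sell min(18,47)=18. stock: 47 - 18 = 29. total_sold = 112
  Event 16 (restock 24): 29 + 24 = 53
Final: stock = 53, total_sold = 112

First zero at event 2.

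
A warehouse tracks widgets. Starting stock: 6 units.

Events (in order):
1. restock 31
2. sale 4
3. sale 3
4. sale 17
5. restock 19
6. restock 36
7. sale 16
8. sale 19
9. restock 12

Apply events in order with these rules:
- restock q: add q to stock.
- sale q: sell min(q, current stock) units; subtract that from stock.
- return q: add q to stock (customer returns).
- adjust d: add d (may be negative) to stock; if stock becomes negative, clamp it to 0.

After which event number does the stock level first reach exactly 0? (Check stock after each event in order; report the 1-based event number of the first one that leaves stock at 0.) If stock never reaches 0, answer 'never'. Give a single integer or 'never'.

Processing events:
Start: stock = 6
  Event 1 (restock 31): 6 + 31 = 37
  Event 2 (sale 4): sell min(4,37)=4. stock: 37 - 4 = 33. total_sold = 4
  Event 3 (sale 3): sell min(3,33)=3. stock: 33 - 3 = 30. total_sold = 7
  Event 4 (sale 17): sell min(17,30)=17. stock: 30 - 17 = 13. total_sold = 24
  Event 5 (restock 19): 13 + 19 = 32
  Event 6 (restock 36): 32 + 36 = 68
  Event 7 (sale 16): sell min(16,68)=16. stock: 68 - 16 = 52. total_sold = 40
  Event 8 (sale 19): sell min(19,52)=19. stock: 52 - 19 = 33. total_sold = 59
  Event 9 (restock 12): 33 + 12 = 45
Final: stock = 45, total_sold = 59

Stock never reaches 0.

Answer: never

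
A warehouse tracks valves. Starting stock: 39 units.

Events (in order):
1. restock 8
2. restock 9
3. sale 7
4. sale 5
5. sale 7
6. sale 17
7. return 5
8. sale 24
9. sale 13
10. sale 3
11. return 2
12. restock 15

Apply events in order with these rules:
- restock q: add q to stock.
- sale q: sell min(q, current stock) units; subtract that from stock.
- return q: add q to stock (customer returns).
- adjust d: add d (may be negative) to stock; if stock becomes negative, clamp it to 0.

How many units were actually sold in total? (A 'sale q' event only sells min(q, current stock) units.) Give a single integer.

Processing events:
Start: stock = 39
  Event 1 (restock 8): 39 + 8 = 47
  Event 2 (restock 9): 47 + 9 = 56
  Event 3 (sale 7): sell min(7,56)=7. stock: 56 - 7 = 49. total_sold = 7
  Event 4 (sale 5): sell min(5,49)=5. stock: 49 - 5 = 44. total_sold = 12
  Event 5 (sale 7): sell min(7,44)=7. stock: 44 - 7 = 37. total_sold = 19
  Event 6 (sale 17): sell min(17,37)=17. stock: 37 - 17 = 20. total_sold = 36
  Event 7 (return 5): 20 + 5 = 25
  Event 8 (sale 24): sell min(24,25)=24. stock: 25 - 24 = 1. total_sold = 60
  Event 9 (sale 13): sell min(13,1)=1. stock: 1 - 1 = 0. total_sold = 61
  Event 10 (sale 3): sell min(3,0)=0. stock: 0 - 0 = 0. total_sold = 61
  Event 11 (return 2): 0 + 2 = 2
  Event 12 (restock 15): 2 + 15 = 17
Final: stock = 17, total_sold = 61

Answer: 61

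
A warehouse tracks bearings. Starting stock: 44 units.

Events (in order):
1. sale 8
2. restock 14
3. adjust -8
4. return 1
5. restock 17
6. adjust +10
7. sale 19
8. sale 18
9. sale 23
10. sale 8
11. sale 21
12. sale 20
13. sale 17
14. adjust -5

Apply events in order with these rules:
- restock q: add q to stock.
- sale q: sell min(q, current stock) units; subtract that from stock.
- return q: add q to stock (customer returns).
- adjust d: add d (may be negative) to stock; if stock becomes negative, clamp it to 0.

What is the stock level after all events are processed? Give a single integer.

Answer: 0

Derivation:
Processing events:
Start: stock = 44
  Event 1 (sale 8): sell min(8,44)=8. stock: 44 - 8 = 36. total_sold = 8
  Event 2 (restock 14): 36 + 14 = 50
  Event 3 (adjust -8): 50 + -8 = 42
  Event 4 (return 1): 42 + 1 = 43
  Event 5 (restock 17): 43 + 17 = 60
  Event 6 (adjust +10): 60 + 10 = 70
  Event 7 (sale 19): sell min(19,70)=19. stock: 70 - 19 = 51. total_sold = 27
  Event 8 (sale 18): sell min(18,51)=18. stock: 51 - 18 = 33. total_sold = 45
  Event 9 (sale 23): sell min(23,33)=23. stock: 33 - 23 = 10. total_sold = 68
  Event 10 (sale 8): sell min(8,10)=8. stock: 10 - 8 = 2. total_sold = 76
  Event 11 (sale 21): sell min(21,2)=2. stock: 2 - 2 = 0. total_sold = 78
  Event 12 (sale 20): sell min(20,0)=0. stock: 0 - 0 = 0. total_sold = 78
  Event 13 (sale 17): sell min(17,0)=0. stock: 0 - 0 = 0. total_sold = 78
  Event 14 (adjust -5): 0 + -5 = 0 (clamped to 0)
Final: stock = 0, total_sold = 78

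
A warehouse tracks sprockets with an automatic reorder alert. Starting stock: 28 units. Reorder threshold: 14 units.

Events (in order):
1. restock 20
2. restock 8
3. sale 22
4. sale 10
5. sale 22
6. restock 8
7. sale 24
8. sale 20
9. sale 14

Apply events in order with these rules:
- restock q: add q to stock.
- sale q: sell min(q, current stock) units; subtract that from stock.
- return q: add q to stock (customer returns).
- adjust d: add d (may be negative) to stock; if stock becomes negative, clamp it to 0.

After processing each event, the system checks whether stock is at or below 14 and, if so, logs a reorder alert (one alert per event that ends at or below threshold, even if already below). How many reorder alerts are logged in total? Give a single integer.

Answer: 5

Derivation:
Processing events:
Start: stock = 28
  Event 1 (restock 20): 28 + 20 = 48
  Event 2 (restock 8): 48 + 8 = 56
  Event 3 (sale 22): sell min(22,56)=22. stock: 56 - 22 = 34. total_sold = 22
  Event 4 (sale 10): sell min(10,34)=10. stock: 34 - 10 = 24. total_sold = 32
  Event 5 (sale 22): sell min(22,24)=22. stock: 24 - 22 = 2. total_sold = 54
  Event 6 (restock 8): 2 + 8 = 10
  Event 7 (sale 24): sell min(24,10)=10. stock: 10 - 10 = 0. total_sold = 64
  Event 8 (sale 20): sell min(20,0)=0. stock: 0 - 0 = 0. total_sold = 64
  Event 9 (sale 14): sell min(14,0)=0. stock: 0 - 0 = 0. total_sold = 64
Final: stock = 0, total_sold = 64

Checking against threshold 14:
  After event 1: stock=48 > 14
  After event 2: stock=56 > 14
  After event 3: stock=34 > 14
  After event 4: stock=24 > 14
  After event 5: stock=2 <= 14 -> ALERT
  After event 6: stock=10 <= 14 -> ALERT
  After event 7: stock=0 <= 14 -> ALERT
  After event 8: stock=0 <= 14 -> ALERT
  After event 9: stock=0 <= 14 -> ALERT
Alert events: [5, 6, 7, 8, 9]. Count = 5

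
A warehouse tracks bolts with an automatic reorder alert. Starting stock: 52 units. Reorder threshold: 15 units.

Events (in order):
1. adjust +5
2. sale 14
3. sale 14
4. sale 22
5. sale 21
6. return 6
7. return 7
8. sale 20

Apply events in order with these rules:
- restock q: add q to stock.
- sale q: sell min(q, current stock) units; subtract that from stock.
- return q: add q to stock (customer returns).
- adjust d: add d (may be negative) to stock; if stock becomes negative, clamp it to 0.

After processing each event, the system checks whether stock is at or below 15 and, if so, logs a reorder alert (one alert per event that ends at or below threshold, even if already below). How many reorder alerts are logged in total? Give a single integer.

Processing events:
Start: stock = 52
  Event 1 (adjust +5): 52 + 5 = 57
  Event 2 (sale 14): sell min(14,57)=14. stock: 57 - 14 = 43. total_sold = 14
  Event 3 (sale 14): sell min(14,43)=14. stock: 43 - 14 = 29. total_sold = 28
  Event 4 (sale 22): sell min(22,29)=22. stock: 29 - 22 = 7. total_sold = 50
  Event 5 (sale 21): sell min(21,7)=7. stock: 7 - 7 = 0. total_sold = 57
  Event 6 (return 6): 0 + 6 = 6
  Event 7 (return 7): 6 + 7 = 13
  Event 8 (sale 20): sell min(20,13)=13. stock: 13 - 13 = 0. total_sold = 70
Final: stock = 0, total_sold = 70

Checking against threshold 15:
  After event 1: stock=57 > 15
  After event 2: stock=43 > 15
  After event 3: stock=29 > 15
  After event 4: stock=7 <= 15 -> ALERT
  After event 5: stock=0 <= 15 -> ALERT
  After event 6: stock=6 <= 15 -> ALERT
  After event 7: stock=13 <= 15 -> ALERT
  After event 8: stock=0 <= 15 -> ALERT
Alert events: [4, 5, 6, 7, 8]. Count = 5

Answer: 5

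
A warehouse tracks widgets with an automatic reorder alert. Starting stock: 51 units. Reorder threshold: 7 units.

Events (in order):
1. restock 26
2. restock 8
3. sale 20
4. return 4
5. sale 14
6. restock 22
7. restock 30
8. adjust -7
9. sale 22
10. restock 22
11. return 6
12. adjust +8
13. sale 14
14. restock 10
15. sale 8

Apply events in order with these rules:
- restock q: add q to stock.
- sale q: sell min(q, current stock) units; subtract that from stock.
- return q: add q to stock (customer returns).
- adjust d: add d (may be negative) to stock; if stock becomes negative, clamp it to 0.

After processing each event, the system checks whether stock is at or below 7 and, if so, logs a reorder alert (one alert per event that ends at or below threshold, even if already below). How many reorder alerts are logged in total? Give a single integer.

Processing events:
Start: stock = 51
  Event 1 (restock 26): 51 + 26 = 77
  Event 2 (restock 8): 77 + 8 = 85
  Event 3 (sale 20): sell min(20,85)=20. stock: 85 - 20 = 65. total_sold = 20
  Event 4 (return 4): 65 + 4 = 69
  Event 5 (sale 14): sell min(14,69)=14. stock: 69 - 14 = 55. total_sold = 34
  Event 6 (restock 22): 55 + 22 = 77
  Event 7 (restock 30): 77 + 30 = 107
  Event 8 (adjust -7): 107 + -7 = 100
  Event 9 (sale 22): sell min(22,100)=22. stock: 100 - 22 = 78. total_sold = 56
  Event 10 (restock 22): 78 + 22 = 100
  Event 11 (return 6): 100 + 6 = 106
  Event 12 (adjust +8): 106 + 8 = 114
  Event 13 (sale 14): sell min(14,114)=14. stock: 114 - 14 = 100. total_sold = 70
  Event 14 (restock 10): 100 + 10 = 110
  Event 15 (sale 8): sell min(8,110)=8. stock: 110 - 8 = 102. total_sold = 78
Final: stock = 102, total_sold = 78

Checking against threshold 7:
  After event 1: stock=77 > 7
  After event 2: stock=85 > 7
  After event 3: stock=65 > 7
  After event 4: stock=69 > 7
  After event 5: stock=55 > 7
  After event 6: stock=77 > 7
  After event 7: stock=107 > 7
  After event 8: stock=100 > 7
  After event 9: stock=78 > 7
  After event 10: stock=100 > 7
  After event 11: stock=106 > 7
  After event 12: stock=114 > 7
  After event 13: stock=100 > 7
  After event 14: stock=110 > 7
  After event 15: stock=102 > 7
Alert events: []. Count = 0

Answer: 0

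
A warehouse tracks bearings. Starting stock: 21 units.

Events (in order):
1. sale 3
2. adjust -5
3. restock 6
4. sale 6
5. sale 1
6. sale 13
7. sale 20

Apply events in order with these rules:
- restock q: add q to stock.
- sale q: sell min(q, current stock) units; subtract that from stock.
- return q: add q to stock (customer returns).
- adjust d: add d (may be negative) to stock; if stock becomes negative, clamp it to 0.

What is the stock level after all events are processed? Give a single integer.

Processing events:
Start: stock = 21
  Event 1 (sale 3): sell min(3,21)=3. stock: 21 - 3 = 18. total_sold = 3
  Event 2 (adjust -5): 18 + -5 = 13
  Event 3 (restock 6): 13 + 6 = 19
  Event 4 (sale 6): sell min(6,19)=6. stock: 19 - 6 = 13. total_sold = 9
  Event 5 (sale 1): sell min(1,13)=1. stock: 13 - 1 = 12. total_sold = 10
  Event 6 (sale 13): sell min(13,12)=12. stock: 12 - 12 = 0. total_sold = 22
  Event 7 (sale 20): sell min(20,0)=0. stock: 0 - 0 = 0. total_sold = 22
Final: stock = 0, total_sold = 22

Answer: 0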